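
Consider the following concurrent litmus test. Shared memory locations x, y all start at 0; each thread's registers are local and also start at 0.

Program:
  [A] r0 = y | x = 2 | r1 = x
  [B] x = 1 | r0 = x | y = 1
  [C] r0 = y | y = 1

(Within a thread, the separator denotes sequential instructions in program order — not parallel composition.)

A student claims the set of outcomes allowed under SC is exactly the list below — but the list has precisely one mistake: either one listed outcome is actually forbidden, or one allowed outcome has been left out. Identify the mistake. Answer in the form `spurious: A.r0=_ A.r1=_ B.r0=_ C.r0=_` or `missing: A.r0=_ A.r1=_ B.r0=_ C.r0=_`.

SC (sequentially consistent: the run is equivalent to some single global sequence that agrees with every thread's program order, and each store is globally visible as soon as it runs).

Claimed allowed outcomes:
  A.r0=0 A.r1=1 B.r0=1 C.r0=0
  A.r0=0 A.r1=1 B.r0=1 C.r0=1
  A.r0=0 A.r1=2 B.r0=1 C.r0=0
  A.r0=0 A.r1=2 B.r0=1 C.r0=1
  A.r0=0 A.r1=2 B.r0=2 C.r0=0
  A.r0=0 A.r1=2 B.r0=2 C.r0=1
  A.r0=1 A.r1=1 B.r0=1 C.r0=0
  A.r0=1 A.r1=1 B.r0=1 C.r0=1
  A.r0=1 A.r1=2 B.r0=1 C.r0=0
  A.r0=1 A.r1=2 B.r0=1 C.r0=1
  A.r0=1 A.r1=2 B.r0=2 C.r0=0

outcome vector order: (A.r0,A.r1,B.r0,C.r0)
[SC] allowed = {0/1/1/0 0/1/1/1 0/2/1/0 0/2/1/1 0/2/2/0 0/2/2/1 1/1/1/0 1/2/1/0 1/2/1/1 1/2/2/0}
claimed∖SC = {1/1/1/1}

spurious: A.r0=1 A.r1=1 B.r0=1 C.r0=1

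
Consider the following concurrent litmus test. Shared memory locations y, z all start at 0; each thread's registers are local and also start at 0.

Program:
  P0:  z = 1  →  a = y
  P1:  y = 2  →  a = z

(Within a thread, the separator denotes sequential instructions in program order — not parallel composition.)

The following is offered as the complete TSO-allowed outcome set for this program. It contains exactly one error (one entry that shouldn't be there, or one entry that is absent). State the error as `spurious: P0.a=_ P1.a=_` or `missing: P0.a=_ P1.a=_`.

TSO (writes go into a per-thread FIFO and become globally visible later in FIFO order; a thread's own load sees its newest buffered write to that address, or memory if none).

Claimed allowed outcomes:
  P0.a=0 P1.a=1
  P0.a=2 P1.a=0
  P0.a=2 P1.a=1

missing: P0.a=0 P1.a=0

outcome vector order: (P0.a,P1.a)
TSO: 4 outcomes — {00; 01; 20; 21}
TSO∖claimed = {00}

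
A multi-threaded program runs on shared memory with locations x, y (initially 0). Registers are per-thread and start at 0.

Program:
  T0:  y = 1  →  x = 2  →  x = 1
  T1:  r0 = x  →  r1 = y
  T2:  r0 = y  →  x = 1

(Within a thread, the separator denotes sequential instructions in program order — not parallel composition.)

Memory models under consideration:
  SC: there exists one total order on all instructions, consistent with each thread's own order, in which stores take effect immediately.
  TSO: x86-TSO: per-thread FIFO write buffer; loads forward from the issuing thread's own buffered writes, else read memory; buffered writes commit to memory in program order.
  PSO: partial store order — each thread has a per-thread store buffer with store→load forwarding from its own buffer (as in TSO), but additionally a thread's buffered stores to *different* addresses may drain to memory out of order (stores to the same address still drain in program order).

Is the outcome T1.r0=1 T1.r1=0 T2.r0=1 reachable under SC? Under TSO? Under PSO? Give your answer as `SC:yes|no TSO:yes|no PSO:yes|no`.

outcome vector order: (T1.r0,T1.r1,T2.r0)
SC (9): 000 001 010 011 100 110 111 210 211
TSO (9): 000 001 010 011 100 110 111 210 211
PSO (12): 000 001 010 011 100 101 110 111 200 201 210 211
target 101 ∈ {PSO}

SC:no TSO:no PSO:yes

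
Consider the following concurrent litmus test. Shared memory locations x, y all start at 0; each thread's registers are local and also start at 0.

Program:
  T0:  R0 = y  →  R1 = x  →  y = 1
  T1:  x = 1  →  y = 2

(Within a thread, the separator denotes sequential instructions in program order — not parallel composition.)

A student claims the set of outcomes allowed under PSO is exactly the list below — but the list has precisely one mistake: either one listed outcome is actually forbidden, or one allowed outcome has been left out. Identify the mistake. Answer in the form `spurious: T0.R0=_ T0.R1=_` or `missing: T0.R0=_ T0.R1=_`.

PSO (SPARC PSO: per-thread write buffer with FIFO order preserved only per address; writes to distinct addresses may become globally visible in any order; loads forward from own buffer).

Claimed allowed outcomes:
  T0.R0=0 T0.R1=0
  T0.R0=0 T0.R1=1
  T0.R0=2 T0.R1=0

outcome vector order: (T0.R0,T0.R1)
under PSO → 00 01 20 21
PSO∖claimed = {21}

missing: T0.R0=2 T0.R1=1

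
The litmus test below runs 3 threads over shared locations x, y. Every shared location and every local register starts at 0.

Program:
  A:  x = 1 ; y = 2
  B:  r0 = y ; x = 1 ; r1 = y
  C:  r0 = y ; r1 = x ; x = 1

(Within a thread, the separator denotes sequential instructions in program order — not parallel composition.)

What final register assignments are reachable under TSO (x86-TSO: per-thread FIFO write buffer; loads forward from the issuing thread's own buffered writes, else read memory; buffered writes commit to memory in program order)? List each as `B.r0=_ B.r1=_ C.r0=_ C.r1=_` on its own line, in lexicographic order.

B.r0=0 B.r1=0 C.r0=0 C.r1=0
B.r0=0 B.r1=0 C.r0=0 C.r1=1
B.r0=0 B.r1=0 C.r0=2 C.r1=1
B.r0=0 B.r1=2 C.r0=0 C.r1=0
B.r0=0 B.r1=2 C.r0=0 C.r1=1
B.r0=0 B.r1=2 C.r0=2 C.r1=1
B.r0=2 B.r1=2 C.r0=0 C.r1=0
B.r0=2 B.r1=2 C.r0=0 C.r1=1
B.r0=2 B.r1=2 C.r0=2 C.r1=1

outcome vector order: (B.r0,B.r1,C.r0,C.r1)
|TSO outcomes| = 9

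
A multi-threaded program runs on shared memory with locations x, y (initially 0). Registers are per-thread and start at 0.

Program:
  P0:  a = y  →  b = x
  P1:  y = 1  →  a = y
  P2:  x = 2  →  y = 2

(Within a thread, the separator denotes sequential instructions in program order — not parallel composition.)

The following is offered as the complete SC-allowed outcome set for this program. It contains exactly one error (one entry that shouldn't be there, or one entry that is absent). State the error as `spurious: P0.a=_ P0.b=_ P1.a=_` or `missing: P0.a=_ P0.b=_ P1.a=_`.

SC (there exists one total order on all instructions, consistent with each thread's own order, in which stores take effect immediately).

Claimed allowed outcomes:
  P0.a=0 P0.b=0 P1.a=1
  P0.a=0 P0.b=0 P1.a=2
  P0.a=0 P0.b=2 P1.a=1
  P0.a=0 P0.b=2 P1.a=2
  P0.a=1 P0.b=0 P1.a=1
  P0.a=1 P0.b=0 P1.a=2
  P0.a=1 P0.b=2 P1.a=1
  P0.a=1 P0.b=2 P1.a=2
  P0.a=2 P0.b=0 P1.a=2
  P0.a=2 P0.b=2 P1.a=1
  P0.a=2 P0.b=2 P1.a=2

outcome vector order: (P0.a,P0.b,P1.a)
[SC] allowed = {001 002 021 022 101 102 121 122 221 222}
claimed∖SC = {202}

spurious: P0.a=2 P0.b=0 P1.a=2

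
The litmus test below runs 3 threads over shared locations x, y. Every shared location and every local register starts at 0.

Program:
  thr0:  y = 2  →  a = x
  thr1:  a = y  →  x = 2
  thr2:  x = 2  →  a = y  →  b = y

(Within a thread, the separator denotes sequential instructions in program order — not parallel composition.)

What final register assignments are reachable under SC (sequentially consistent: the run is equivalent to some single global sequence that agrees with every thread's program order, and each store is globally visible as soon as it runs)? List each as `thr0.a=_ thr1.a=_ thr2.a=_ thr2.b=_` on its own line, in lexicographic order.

outcome vector order: (thr0.a,thr1.a,thr2.a,thr2.b)
|SC outcomes| = 8

thr0.a=0 thr1.a=0 thr2.a=2 thr2.b=2
thr0.a=0 thr1.a=2 thr2.a=2 thr2.b=2
thr0.a=2 thr1.a=0 thr2.a=0 thr2.b=0
thr0.a=2 thr1.a=0 thr2.a=0 thr2.b=2
thr0.a=2 thr1.a=0 thr2.a=2 thr2.b=2
thr0.a=2 thr1.a=2 thr2.a=0 thr2.b=0
thr0.a=2 thr1.a=2 thr2.a=0 thr2.b=2
thr0.a=2 thr1.a=2 thr2.a=2 thr2.b=2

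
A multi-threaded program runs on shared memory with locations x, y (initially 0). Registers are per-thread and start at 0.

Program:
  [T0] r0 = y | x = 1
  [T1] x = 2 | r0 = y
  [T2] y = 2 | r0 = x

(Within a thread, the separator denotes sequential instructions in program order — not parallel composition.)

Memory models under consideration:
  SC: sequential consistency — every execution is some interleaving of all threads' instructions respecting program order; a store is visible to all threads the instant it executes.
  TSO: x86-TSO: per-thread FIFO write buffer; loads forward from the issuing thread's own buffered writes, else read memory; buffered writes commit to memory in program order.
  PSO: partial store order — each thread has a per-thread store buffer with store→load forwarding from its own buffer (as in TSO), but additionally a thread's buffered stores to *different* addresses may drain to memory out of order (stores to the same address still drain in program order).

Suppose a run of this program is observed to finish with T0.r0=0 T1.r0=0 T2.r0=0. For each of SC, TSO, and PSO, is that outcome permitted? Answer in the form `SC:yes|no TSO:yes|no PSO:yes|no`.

SC:no TSO:yes PSO:yes

outcome vector order: (T0.r0,T1.r0,T2.r0)
SC: 10 outcomes — {0/0/1, 0/0/2, 0/2/0, 0/2/1, 0/2/2, 2/0/1, 2/0/2, 2/2/0, 2/2/1, 2/2/2}
TSO: 12 outcomes — {0/0/0, 0/0/1, 0/0/2, 0/2/0, 0/2/1, 0/2/2, 2/0/0, 2/0/1, 2/0/2, 2/2/0, 2/2/1, 2/2/2}
PSO: 12 outcomes — {0/0/0, 0/0/1, 0/0/2, 0/2/0, 0/2/1, 0/2/2, 2/0/0, 2/0/1, 2/0/2, 2/2/0, 2/2/1, 2/2/2}
target 0/0/0 ∈ {TSO,PSO}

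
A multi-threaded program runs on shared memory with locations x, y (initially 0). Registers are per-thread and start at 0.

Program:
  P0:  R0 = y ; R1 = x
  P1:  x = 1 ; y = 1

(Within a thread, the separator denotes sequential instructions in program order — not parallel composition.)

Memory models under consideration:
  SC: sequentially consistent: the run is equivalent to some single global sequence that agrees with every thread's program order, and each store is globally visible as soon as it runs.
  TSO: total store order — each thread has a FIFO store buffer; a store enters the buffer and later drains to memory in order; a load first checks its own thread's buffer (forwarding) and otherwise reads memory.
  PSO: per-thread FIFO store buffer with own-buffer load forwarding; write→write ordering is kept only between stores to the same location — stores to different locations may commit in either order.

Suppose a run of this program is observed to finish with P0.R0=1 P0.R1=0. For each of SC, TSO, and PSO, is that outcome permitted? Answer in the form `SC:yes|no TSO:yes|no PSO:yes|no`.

outcome vector order: (P0.R0,P0.R1)
SC (3): (0,0) (0,1) (1,1)
TSO (3): (0,0) (0,1) (1,1)
PSO (4): (0,0) (0,1) (1,0) (1,1)
target (1,0) ∈ {PSO}

SC:no TSO:no PSO:yes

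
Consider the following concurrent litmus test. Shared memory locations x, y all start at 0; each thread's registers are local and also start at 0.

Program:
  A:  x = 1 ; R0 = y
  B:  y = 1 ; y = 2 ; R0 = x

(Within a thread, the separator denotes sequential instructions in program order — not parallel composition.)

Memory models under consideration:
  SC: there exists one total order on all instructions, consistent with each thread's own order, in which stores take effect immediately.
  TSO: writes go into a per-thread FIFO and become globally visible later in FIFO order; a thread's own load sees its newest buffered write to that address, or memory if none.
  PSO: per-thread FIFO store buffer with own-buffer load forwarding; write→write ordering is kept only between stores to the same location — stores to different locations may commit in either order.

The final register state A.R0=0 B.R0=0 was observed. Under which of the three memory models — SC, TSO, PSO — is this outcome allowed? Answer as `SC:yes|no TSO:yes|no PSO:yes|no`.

outcome vector order: (A.R0,B.R0)
SC: 4 outcomes — {0/1; 1/1; 2/0; 2/1}
TSO: 6 outcomes — {0/0; 0/1; 1/0; 1/1; 2/0; 2/1}
PSO: 6 outcomes — {0/0; 0/1; 1/0; 1/1; 2/0; 2/1}
target 0/0 ∈ {TSO,PSO}

SC:no TSO:yes PSO:yes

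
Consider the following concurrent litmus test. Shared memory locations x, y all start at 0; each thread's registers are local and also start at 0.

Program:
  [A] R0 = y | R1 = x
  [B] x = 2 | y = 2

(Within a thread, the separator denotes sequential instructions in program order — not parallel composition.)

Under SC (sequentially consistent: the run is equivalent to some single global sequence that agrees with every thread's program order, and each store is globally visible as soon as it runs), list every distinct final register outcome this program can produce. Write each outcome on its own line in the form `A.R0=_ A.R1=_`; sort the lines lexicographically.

outcome vector order: (A.R0,A.R1)
|SC outcomes| = 3

A.R0=0 A.R1=0
A.R0=0 A.R1=2
A.R0=2 A.R1=2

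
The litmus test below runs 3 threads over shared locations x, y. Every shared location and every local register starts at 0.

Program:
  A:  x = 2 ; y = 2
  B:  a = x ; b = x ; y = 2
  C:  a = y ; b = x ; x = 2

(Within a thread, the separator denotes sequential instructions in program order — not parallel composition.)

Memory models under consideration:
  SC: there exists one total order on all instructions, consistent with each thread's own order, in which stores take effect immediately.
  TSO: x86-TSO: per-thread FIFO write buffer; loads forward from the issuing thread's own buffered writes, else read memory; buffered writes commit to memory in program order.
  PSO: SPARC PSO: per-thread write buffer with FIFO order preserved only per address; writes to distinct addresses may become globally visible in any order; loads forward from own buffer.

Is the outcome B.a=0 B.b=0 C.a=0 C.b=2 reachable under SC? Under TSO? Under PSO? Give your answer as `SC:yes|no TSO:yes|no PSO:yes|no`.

SC:yes TSO:yes PSO:yes

outcome vector order: (B.a,B.b,C.a,C.b)
SC (10): 0/0/0/0; 0/0/0/2; 0/0/2/0; 0/0/2/2; 0/2/0/0; 0/2/0/2; 0/2/2/2; 2/2/0/0; 2/2/0/2; 2/2/2/2
TSO (10): 0/0/0/0; 0/0/0/2; 0/0/2/0; 0/0/2/2; 0/2/0/0; 0/2/0/2; 0/2/2/2; 2/2/0/0; 2/2/0/2; 2/2/2/2
PSO (12): 0/0/0/0; 0/0/0/2; 0/0/2/0; 0/0/2/2; 0/2/0/0; 0/2/0/2; 0/2/2/0; 0/2/2/2; 2/2/0/0; 2/2/0/2; 2/2/2/0; 2/2/2/2
target 0/0/0/2 ∈ {SC,TSO,PSO}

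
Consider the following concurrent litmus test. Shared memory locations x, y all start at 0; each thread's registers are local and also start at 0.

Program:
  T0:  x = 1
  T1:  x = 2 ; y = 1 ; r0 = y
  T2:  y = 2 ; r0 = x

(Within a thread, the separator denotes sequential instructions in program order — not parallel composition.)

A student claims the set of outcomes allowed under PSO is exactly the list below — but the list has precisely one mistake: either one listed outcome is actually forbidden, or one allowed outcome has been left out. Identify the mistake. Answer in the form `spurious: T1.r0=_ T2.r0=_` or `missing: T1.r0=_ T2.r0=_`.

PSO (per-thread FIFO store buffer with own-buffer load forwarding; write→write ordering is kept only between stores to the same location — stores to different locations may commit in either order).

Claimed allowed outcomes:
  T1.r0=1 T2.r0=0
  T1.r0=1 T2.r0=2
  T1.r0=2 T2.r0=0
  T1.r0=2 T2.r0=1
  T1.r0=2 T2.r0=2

missing: T1.r0=1 T2.r0=1

outcome vector order: (T1.r0,T2.r0)
PSO (6): (1,0) (1,1) (1,2) (2,0) (2,1) (2,2)
PSO∖claimed = {(1,1)}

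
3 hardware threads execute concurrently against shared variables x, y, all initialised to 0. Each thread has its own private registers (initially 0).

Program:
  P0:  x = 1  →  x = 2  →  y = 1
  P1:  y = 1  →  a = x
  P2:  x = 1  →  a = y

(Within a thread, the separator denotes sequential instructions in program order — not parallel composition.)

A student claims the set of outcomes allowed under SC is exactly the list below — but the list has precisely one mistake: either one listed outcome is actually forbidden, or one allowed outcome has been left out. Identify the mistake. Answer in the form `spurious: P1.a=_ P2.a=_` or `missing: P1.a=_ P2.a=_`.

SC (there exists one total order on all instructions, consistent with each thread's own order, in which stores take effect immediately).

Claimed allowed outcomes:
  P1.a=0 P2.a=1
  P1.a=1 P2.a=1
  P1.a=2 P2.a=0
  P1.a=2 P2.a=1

outcome vector order: (P1.a,P2.a)
[SC] allowed = {(0,1) (1,0) (1,1) (2,0) (2,1)}
SC∖claimed = {(1,0)}

missing: P1.a=1 P2.a=0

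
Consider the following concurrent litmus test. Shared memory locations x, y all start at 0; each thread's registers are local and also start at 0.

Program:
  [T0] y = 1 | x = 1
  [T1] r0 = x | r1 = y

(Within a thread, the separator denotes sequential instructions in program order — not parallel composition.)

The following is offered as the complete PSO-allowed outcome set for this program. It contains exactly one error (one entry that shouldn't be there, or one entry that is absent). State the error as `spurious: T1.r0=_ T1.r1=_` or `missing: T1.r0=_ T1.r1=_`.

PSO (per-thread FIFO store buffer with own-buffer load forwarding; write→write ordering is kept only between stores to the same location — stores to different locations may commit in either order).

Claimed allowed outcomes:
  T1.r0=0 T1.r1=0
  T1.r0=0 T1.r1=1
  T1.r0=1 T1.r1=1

outcome vector order: (T1.r0,T1.r1)
PSO (4): <0 0>; <0 1>; <1 0>; <1 1>
PSO∖claimed = {<1 0>}

missing: T1.r0=1 T1.r1=0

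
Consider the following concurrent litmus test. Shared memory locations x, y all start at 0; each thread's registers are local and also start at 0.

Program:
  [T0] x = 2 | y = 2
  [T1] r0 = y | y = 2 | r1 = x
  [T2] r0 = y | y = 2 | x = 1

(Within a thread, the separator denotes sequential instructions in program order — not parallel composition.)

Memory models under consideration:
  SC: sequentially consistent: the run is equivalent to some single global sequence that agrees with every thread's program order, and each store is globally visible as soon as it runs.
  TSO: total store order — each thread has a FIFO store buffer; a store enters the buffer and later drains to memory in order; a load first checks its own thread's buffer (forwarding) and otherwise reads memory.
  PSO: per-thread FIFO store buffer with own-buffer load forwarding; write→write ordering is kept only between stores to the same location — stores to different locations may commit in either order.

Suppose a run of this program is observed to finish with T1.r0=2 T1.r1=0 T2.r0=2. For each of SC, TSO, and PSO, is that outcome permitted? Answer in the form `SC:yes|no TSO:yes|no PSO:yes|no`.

SC:no TSO:no PSO:yes

outcome vector order: (T1.r0,T1.r1,T2.r0)
SC (11): 000, 002, 010, 012, 020, 022, 200, 210, 212, 220, 222
TSO (11): 000, 002, 010, 012, 020, 022, 200, 210, 212, 220, 222
PSO (12): 000, 002, 010, 012, 020, 022, 200, 202, 210, 212, 220, 222
target 202 ∈ {PSO}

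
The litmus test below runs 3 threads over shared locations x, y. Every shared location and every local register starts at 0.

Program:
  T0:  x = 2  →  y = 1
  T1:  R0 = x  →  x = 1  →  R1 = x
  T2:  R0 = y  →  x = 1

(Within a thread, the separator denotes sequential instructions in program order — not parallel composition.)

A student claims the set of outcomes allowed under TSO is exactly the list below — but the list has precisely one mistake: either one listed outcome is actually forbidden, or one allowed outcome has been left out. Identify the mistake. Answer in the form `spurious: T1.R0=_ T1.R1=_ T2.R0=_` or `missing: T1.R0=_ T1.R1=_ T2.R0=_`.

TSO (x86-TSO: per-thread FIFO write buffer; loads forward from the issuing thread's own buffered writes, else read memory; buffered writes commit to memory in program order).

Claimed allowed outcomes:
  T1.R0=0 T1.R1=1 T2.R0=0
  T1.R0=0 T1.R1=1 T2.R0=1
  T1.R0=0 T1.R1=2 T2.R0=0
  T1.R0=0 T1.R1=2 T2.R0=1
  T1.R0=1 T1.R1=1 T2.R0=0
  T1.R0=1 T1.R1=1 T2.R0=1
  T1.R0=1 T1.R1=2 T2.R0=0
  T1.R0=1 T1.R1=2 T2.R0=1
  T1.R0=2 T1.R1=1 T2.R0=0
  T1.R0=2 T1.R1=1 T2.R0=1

spurious: T1.R0=1 T1.R1=2 T2.R0=1

outcome vector order: (T1.R0,T1.R1,T2.R0)
under TSO → 0/1/0 0/1/1 0/2/0 0/2/1 1/1/0 1/1/1 1/2/0 2/1/0 2/1/1
claimed∖TSO = {1/2/1}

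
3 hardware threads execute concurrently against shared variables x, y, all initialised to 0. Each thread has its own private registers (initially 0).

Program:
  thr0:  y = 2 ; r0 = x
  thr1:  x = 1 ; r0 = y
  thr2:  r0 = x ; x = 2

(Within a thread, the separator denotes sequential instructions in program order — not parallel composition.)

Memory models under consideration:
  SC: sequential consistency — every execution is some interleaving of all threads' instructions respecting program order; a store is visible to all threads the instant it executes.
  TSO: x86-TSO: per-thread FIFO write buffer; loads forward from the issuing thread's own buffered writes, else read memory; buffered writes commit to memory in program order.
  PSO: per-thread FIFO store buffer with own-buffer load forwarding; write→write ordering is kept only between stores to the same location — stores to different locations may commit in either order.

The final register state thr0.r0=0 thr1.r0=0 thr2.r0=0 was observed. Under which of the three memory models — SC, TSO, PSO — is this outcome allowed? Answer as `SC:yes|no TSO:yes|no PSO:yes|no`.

SC:no TSO:yes PSO:yes

outcome vector order: (thr0.r0,thr1.r0,thr2.r0)
SC (10): (0,2,0), (0,2,1), (1,0,0), (1,0,1), (1,2,0), (1,2,1), (2,0,0), (2,0,1), (2,2,0), (2,2,1)
TSO (12): (0,0,0), (0,0,1), (0,2,0), (0,2,1), (1,0,0), (1,0,1), (1,2,0), (1,2,1), (2,0,0), (2,0,1), (2,2,0), (2,2,1)
PSO (12): (0,0,0), (0,0,1), (0,2,0), (0,2,1), (1,0,0), (1,0,1), (1,2,0), (1,2,1), (2,0,0), (2,0,1), (2,2,0), (2,2,1)
target (0,0,0) ∈ {TSO,PSO}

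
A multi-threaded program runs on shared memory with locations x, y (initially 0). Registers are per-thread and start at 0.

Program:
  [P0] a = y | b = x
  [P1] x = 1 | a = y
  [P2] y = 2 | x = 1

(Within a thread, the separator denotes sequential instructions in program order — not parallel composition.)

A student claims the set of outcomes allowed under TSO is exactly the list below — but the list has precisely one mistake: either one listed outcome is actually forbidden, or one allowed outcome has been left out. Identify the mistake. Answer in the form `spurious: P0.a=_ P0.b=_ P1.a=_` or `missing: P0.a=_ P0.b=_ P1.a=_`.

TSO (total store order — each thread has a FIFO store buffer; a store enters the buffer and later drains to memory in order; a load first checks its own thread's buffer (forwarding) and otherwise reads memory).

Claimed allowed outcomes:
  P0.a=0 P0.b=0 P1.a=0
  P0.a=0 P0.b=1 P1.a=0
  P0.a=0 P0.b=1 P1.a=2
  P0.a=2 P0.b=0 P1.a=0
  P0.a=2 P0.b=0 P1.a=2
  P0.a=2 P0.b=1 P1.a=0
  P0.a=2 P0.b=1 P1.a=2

missing: P0.a=0 P0.b=0 P1.a=2

outcome vector order: (P0.a,P0.b,P1.a)
TSO: 8 outcomes — {(0,0,0); (0,0,2); (0,1,0); (0,1,2); (2,0,0); (2,0,2); (2,1,0); (2,1,2)}
TSO∖claimed = {(0,0,2)}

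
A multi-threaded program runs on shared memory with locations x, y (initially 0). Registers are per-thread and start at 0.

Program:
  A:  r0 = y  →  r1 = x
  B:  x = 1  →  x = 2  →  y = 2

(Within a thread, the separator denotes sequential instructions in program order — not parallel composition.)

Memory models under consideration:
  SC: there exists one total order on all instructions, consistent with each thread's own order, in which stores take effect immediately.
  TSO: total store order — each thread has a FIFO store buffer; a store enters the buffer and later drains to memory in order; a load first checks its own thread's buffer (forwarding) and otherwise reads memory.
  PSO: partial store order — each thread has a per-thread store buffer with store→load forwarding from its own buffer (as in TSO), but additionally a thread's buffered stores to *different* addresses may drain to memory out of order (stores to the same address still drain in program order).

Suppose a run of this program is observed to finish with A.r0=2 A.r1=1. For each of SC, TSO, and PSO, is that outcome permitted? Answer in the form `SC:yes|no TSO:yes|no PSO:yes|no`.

SC:no TSO:no PSO:yes

outcome vector order: (A.r0,A.r1)
under SC → 0/0; 0/1; 0/2; 2/2
under TSO → 0/0; 0/1; 0/2; 2/2
under PSO → 0/0; 0/1; 0/2; 2/0; 2/1; 2/2
target 2/1 ∈ {PSO}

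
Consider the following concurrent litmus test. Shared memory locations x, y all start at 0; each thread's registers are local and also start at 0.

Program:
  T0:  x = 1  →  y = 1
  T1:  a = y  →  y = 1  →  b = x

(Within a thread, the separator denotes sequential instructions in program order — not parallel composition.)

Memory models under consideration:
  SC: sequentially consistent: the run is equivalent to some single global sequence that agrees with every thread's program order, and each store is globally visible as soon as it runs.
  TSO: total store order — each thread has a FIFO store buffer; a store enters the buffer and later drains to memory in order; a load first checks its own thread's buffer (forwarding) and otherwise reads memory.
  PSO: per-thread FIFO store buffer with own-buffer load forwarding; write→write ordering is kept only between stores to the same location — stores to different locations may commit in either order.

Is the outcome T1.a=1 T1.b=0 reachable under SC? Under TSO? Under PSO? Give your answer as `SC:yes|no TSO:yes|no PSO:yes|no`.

SC:no TSO:no PSO:yes

outcome vector order: (T1.a,T1.b)
SC: 3 outcomes — {<0 0>, <0 1>, <1 1>}
TSO: 3 outcomes — {<0 0>, <0 1>, <1 1>}
PSO: 4 outcomes — {<0 0>, <0 1>, <1 0>, <1 1>}
target <1 0> ∈ {PSO}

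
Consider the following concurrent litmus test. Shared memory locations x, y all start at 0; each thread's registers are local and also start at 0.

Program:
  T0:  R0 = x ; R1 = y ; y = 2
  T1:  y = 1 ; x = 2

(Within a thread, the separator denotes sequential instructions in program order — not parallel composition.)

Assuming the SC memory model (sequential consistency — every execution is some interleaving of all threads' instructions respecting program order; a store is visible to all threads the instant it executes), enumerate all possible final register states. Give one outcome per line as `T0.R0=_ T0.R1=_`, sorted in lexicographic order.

outcome vector order: (T0.R0,T0.R1)
|SC outcomes| = 3

T0.R0=0 T0.R1=0
T0.R0=0 T0.R1=1
T0.R0=2 T0.R1=1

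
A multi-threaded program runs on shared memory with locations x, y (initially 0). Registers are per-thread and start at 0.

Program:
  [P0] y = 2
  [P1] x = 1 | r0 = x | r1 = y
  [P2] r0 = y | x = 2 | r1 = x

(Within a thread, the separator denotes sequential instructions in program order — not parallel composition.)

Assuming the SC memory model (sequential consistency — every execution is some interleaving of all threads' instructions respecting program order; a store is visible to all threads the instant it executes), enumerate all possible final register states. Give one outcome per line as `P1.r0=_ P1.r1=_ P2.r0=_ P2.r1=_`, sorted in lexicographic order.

outcome vector order: (P1.r0,P1.r1,P2.r0,P2.r1)
|SC outcomes| = 10

P1.r0=1 P1.r1=0 P2.r0=0 P2.r1=1
P1.r0=1 P1.r1=0 P2.r0=0 P2.r1=2
P1.r0=1 P1.r1=0 P2.r0=2 P2.r1=2
P1.r0=1 P1.r1=2 P2.r0=0 P2.r1=1
P1.r0=1 P1.r1=2 P2.r0=0 P2.r1=2
P1.r0=1 P1.r1=2 P2.r0=2 P2.r1=1
P1.r0=1 P1.r1=2 P2.r0=2 P2.r1=2
P1.r0=2 P1.r1=0 P2.r0=0 P2.r1=2
P1.r0=2 P1.r1=2 P2.r0=0 P2.r1=2
P1.r0=2 P1.r1=2 P2.r0=2 P2.r1=2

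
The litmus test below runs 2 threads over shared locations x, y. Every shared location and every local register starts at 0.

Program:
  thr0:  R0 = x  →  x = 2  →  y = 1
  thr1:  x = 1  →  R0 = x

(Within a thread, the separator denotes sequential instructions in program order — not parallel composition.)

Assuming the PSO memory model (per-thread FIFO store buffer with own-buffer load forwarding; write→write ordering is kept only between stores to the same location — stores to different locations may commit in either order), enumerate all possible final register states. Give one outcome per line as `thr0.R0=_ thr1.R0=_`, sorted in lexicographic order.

outcome vector order: (thr0.R0,thr1.R0)
|PSO outcomes| = 4

thr0.R0=0 thr1.R0=1
thr0.R0=0 thr1.R0=2
thr0.R0=1 thr1.R0=1
thr0.R0=1 thr1.R0=2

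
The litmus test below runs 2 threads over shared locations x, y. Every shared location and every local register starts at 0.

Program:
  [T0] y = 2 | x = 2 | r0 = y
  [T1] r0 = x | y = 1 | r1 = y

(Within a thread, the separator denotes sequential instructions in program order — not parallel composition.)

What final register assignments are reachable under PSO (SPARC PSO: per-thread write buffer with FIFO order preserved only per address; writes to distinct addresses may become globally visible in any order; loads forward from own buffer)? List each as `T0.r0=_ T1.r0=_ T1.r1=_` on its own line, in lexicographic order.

T0.r0=1 T1.r0=0 T1.r1=1
T0.r0=1 T1.r0=2 T1.r1=1
T0.r0=2 T1.r0=0 T1.r1=1
T0.r0=2 T1.r0=0 T1.r1=2
T0.r0=2 T1.r0=2 T1.r1=1
T0.r0=2 T1.r0=2 T1.r1=2

outcome vector order: (T0.r0,T1.r0,T1.r1)
|PSO outcomes| = 6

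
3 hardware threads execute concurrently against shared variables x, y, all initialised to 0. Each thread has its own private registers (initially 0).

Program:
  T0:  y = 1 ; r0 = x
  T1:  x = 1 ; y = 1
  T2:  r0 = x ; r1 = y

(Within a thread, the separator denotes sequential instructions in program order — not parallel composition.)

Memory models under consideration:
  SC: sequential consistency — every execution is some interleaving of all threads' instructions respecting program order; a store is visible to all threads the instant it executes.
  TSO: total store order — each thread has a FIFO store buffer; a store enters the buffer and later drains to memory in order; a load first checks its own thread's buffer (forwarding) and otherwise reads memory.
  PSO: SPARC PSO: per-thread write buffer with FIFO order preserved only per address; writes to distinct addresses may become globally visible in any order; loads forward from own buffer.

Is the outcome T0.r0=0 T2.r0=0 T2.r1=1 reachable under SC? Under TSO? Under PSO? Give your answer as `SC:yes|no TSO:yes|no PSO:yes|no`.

outcome vector order: (T0.r0,T2.r0,T2.r1)
SC: 7 outcomes — {(0,0,0); (0,0,1); (0,1,1); (1,0,0); (1,0,1); (1,1,0); (1,1,1)}
TSO: 8 outcomes — {(0,0,0); (0,0,1); (0,1,0); (0,1,1); (1,0,0); (1,0,1); (1,1,0); (1,1,1)}
PSO: 8 outcomes — {(0,0,0); (0,0,1); (0,1,0); (0,1,1); (1,0,0); (1,0,1); (1,1,0); (1,1,1)}
target (0,0,1) ∈ {SC,TSO,PSO}

SC:yes TSO:yes PSO:yes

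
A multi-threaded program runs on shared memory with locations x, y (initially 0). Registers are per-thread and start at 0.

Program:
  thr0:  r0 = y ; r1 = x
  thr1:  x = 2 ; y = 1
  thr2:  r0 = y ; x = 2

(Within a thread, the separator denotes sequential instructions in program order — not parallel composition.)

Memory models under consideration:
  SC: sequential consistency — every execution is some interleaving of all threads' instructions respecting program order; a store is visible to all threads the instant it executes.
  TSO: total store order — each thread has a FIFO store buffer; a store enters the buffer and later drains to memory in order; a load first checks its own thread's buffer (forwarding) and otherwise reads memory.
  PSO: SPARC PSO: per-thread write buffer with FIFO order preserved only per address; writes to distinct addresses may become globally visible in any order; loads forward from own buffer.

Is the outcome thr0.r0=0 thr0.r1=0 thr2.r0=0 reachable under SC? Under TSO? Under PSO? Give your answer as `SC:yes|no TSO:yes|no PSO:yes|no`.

outcome vector order: (thr0.r0,thr0.r1,thr2.r0)
SC (6): <0 0 0>, <0 0 1>, <0 2 0>, <0 2 1>, <1 2 0>, <1 2 1>
TSO (6): <0 0 0>, <0 0 1>, <0 2 0>, <0 2 1>, <1 2 0>, <1 2 1>
PSO (8): <0 0 0>, <0 0 1>, <0 2 0>, <0 2 1>, <1 0 0>, <1 0 1>, <1 2 0>, <1 2 1>
target <0 0 0> ∈ {SC,TSO,PSO}

SC:yes TSO:yes PSO:yes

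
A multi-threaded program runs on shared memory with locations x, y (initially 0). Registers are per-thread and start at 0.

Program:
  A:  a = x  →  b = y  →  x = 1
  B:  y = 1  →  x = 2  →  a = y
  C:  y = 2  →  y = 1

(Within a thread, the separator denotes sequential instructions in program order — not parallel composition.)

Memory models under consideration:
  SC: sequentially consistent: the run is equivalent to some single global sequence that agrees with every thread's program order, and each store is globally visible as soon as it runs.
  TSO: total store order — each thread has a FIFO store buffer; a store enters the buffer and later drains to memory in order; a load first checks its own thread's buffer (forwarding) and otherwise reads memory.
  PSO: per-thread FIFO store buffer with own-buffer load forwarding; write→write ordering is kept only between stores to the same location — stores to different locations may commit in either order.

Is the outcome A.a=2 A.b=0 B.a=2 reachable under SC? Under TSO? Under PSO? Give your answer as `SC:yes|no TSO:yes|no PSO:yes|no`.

SC:no TSO:no PSO:yes

outcome vector order: (A.a,A.b,B.a)
[SC] allowed = {0/0/1, 0/0/2, 0/1/1, 0/1/2, 0/2/1, 0/2/2, 2/1/1, 2/1/2, 2/2/1, 2/2/2}
[TSO] allowed = {0/0/1, 0/0/2, 0/1/1, 0/1/2, 0/2/1, 0/2/2, 2/1/1, 2/1/2, 2/2/1, 2/2/2}
[PSO] allowed = {0/0/1, 0/0/2, 0/1/1, 0/1/2, 0/2/1, 0/2/2, 2/0/1, 2/0/2, 2/1/1, 2/1/2, 2/2/1, 2/2/2}
target 2/0/2 ∈ {PSO}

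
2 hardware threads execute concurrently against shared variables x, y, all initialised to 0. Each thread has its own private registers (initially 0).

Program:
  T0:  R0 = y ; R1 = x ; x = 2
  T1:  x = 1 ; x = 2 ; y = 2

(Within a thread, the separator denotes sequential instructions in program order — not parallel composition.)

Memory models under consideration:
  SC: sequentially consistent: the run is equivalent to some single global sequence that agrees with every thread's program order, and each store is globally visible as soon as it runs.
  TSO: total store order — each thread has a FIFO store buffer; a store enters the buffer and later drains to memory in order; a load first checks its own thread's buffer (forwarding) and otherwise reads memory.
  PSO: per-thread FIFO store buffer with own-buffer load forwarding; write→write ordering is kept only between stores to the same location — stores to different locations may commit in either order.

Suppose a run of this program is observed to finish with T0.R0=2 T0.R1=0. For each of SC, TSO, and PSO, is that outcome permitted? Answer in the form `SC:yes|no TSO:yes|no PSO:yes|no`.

SC:no TSO:no PSO:yes

outcome vector order: (T0.R0,T0.R1)
SC: 4 outcomes — {<0 0>; <0 1>; <0 2>; <2 2>}
TSO: 4 outcomes — {<0 0>; <0 1>; <0 2>; <2 2>}
PSO: 6 outcomes — {<0 0>; <0 1>; <0 2>; <2 0>; <2 1>; <2 2>}
target <2 0> ∈ {PSO}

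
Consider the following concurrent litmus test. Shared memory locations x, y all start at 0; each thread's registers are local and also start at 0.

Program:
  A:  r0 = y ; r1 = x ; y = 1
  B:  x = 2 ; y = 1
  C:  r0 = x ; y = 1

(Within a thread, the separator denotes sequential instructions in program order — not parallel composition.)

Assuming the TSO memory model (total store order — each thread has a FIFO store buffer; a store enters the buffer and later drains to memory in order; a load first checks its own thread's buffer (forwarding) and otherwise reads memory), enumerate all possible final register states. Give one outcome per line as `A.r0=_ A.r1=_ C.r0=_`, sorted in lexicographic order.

A.r0=0 A.r1=0 C.r0=0
A.r0=0 A.r1=0 C.r0=2
A.r0=0 A.r1=2 C.r0=0
A.r0=0 A.r1=2 C.r0=2
A.r0=1 A.r1=0 C.r0=0
A.r0=1 A.r1=2 C.r0=0
A.r0=1 A.r1=2 C.r0=2

outcome vector order: (A.r0,A.r1,C.r0)
|TSO outcomes| = 7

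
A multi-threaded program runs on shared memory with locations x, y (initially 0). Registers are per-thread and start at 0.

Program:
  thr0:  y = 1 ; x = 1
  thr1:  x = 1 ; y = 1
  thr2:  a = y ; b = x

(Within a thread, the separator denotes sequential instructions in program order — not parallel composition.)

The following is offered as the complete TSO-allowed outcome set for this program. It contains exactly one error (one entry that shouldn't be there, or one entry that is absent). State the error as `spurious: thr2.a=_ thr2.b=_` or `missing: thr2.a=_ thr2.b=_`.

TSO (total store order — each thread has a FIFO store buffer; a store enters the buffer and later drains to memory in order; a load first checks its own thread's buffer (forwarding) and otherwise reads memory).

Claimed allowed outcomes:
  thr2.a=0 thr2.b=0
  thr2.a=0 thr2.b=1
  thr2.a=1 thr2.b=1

outcome vector order: (thr2.a,thr2.b)
under TSO → 0/0; 0/1; 1/0; 1/1
TSO∖claimed = {1/0}

missing: thr2.a=1 thr2.b=0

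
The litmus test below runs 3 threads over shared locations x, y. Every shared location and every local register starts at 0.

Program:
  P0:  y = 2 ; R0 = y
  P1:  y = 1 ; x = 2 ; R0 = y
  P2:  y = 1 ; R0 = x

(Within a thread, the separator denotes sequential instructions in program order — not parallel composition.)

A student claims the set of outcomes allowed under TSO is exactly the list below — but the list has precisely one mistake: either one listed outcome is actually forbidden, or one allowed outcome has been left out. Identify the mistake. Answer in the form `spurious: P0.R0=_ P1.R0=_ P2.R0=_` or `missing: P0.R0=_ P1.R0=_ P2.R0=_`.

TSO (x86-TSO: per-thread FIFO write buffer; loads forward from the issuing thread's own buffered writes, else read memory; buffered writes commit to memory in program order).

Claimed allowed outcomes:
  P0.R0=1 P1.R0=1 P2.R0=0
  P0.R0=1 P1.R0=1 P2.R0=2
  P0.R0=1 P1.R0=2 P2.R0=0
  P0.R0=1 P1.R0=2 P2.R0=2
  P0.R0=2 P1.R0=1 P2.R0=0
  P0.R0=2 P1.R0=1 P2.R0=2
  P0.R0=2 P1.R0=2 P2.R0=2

outcome vector order: (P0.R0,P1.R0,P2.R0)
under TSO → 1/1/0; 1/1/2; 1/2/0; 1/2/2; 2/1/0; 2/1/2; 2/2/0; 2/2/2
TSO∖claimed = {2/2/0}

missing: P0.R0=2 P1.R0=2 P2.R0=0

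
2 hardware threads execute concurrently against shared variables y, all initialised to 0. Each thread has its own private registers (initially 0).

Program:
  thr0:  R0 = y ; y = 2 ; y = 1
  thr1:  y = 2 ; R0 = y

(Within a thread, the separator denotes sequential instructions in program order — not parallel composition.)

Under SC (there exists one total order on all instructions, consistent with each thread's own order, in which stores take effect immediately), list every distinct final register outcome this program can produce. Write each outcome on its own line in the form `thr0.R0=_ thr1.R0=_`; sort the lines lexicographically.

outcome vector order: (thr0.R0,thr1.R0)
|SC outcomes| = 4

thr0.R0=0 thr1.R0=1
thr0.R0=0 thr1.R0=2
thr0.R0=2 thr1.R0=1
thr0.R0=2 thr1.R0=2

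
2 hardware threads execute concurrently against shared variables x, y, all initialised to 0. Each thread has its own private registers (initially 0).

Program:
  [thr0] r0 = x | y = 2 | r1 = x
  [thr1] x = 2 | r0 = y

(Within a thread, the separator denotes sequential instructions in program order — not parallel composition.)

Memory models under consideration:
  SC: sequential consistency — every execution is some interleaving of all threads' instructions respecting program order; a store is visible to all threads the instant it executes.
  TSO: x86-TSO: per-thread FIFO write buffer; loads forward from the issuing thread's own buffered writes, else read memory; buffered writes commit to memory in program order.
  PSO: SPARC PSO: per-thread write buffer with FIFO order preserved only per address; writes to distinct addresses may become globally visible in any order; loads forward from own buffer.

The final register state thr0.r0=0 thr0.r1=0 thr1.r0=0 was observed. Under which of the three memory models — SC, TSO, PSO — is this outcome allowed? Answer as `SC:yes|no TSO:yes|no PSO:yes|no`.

outcome vector order: (thr0.r0,thr0.r1,thr1.r0)
SC: 5 outcomes — {(0,0,2) (0,2,0) (0,2,2) (2,2,0) (2,2,2)}
TSO: 6 outcomes — {(0,0,0) (0,0,2) (0,2,0) (0,2,2) (2,2,0) (2,2,2)}
PSO: 6 outcomes — {(0,0,0) (0,0,2) (0,2,0) (0,2,2) (2,2,0) (2,2,2)}
target (0,0,0) ∈ {TSO,PSO}

SC:no TSO:yes PSO:yes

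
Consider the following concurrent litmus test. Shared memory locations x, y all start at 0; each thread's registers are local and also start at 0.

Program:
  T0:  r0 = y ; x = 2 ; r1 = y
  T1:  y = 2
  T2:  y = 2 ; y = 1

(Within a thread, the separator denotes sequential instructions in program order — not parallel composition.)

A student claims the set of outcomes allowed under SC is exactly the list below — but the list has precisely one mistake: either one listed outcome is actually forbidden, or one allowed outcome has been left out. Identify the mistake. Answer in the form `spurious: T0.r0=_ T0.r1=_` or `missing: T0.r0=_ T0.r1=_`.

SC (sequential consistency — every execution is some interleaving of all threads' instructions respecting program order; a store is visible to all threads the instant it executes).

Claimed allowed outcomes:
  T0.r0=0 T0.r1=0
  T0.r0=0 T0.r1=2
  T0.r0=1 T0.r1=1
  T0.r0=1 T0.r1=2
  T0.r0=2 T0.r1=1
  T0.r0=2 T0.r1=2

missing: T0.r0=0 T0.r1=1

outcome vector order: (T0.r0,T0.r1)
SC (7): (0,0); (0,1); (0,2); (1,1); (1,2); (2,1); (2,2)
SC∖claimed = {(0,1)}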